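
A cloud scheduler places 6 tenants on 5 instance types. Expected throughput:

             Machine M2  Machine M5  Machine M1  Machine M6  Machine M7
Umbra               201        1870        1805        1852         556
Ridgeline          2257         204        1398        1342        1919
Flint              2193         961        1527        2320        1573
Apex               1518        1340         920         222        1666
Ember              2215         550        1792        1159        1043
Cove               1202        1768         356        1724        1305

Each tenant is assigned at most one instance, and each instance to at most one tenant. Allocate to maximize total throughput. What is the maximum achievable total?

Treat this as an assignment problem: match each tenant to one instance.
Optimal: Ember→Machine M2 (2215 ops/s), Cove→Machine M5 (1768 ops/s), Umbra→Machine M1 (1805 ops/s), Flint→Machine M6 (2320 ops/s), Ridgeline→Machine M7 (1919 ops/s) — total 2215+1768+1805+2320+1919 = 10027 ops/s.
Max-entry greedy (repeatedly take the single best remaining cell) gives 9905 ops/s, worse by 122.

Maximum total: 10027 ops/s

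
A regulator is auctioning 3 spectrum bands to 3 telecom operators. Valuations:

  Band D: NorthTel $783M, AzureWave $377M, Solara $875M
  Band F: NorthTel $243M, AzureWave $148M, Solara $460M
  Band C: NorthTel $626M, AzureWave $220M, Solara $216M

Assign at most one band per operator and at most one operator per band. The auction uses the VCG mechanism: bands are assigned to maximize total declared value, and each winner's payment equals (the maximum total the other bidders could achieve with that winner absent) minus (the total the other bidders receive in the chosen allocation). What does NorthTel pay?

NorthTel pays $72M.

Efficient allocation: NorthTel→Band C ($626M), AzureWave→Band F ($148M), Solara→Band D ($875M); total welfare W = $1649M.
NorthTel receives Band C at value $626M, so the others get W − 626 = $1023M.
Without NorthTel: best allocation of the remaining 2 bidders over all 3 bands is AzureWave→Band C ($220M), Solara→Band D ($875M), total $1095M.
VCG payment = (others' best without NorthTel) − (others' welfare with NorthTel) = 1095 − 1023 = $72M.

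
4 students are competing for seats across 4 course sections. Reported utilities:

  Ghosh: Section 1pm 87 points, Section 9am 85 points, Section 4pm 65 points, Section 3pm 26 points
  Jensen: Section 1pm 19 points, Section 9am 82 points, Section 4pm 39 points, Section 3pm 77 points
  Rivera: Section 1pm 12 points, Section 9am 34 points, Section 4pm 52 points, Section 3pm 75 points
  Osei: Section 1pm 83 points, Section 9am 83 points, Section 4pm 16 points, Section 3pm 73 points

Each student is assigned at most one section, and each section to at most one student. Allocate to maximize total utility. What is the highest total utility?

Maximum total: 305 points

Optimal: Ghosh→Section 4pm (65 points), Jensen→Section 9am (82 points), Rivera→Section 3pm (75 points), Osei→Section 1pm (83 points) — total 65+82+75+83 = 305 points.
Row-greedy (each student in turn takes its best remaining section) gives 260 points, worse by 45.
Swapping Rivera↔Jensen (Rivera→Section 9am 34 points, Jensen→Section 3pm 77 points) loses 46.
Every other assignment is strictly worse.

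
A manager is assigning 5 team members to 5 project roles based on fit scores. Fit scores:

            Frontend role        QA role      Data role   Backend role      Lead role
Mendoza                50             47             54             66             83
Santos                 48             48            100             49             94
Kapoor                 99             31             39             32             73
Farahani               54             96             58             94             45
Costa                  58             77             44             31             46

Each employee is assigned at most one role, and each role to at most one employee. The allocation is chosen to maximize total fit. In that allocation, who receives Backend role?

Treat this as an assignment problem: match each employee to one role.
Optimal: Mendoza→Lead role (83 pts), Santos→Data role (100 pts), Kapoor→Frontend role (99 pts), Farahani→Backend role (94 pts), Costa→QA role (77 pts) — total 83+100+99+94+77 = 453 pts.
Column-greedy (each role in turn goes to its best remaining employee) gives 407 pts, worse by 46.
Farahani's own top role is QA role (96 pts), but forcing Farahani→QA role and reassigning the rest optimally gives only 409 pts — worse by 44.

Farahani receives Backend role.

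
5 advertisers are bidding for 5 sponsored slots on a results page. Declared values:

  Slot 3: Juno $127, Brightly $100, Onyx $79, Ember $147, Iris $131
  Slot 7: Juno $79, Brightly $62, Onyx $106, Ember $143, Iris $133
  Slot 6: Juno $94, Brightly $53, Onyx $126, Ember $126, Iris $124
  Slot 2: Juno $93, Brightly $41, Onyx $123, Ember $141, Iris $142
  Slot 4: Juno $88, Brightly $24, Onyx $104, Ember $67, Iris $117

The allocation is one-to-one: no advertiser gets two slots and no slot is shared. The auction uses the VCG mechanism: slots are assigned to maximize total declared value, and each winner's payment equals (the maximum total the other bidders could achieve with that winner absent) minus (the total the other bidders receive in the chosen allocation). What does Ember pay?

Efficient allocation: Juno→Slot 4 ($88), Brightly→Slot 3 ($100), Onyx→Slot 6 ($126), Ember→Slot 7 ($143), Iris→Slot 2 ($142); total welfare W = $599.
Ember receives Slot 7 at value $143, so the others get W − 143 = $456.
Without Ember: best allocation of the remaining 4 bidders over all 5 slots is Juno→Slot 3 ($127), Brightly→Slot 7 ($62), Onyx→Slot 6 ($126), Iris→Slot 2 ($142), total $457.
VCG payment = (others' best without Ember) − (others' welfare with Ember) = 457 − 456 = $1.

Ember pays $1.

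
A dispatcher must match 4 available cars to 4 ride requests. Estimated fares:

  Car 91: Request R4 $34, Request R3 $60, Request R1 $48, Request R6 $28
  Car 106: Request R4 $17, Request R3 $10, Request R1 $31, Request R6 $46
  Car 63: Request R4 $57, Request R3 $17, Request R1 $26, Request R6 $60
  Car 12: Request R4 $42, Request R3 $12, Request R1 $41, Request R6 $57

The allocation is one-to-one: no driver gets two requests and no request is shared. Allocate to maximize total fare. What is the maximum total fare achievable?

Maximum total: $205

Optimal: Car 91→Request R3 ($60), Car 106→Request R1 ($31), Car 63→Request R4 ($57), Car 12→Request R6 ($57) — total 60+31+57+57 = $205.
Row-greedy (each driver in turn takes its best remaining request) gives $204, worse by 1.
Swapping Car 91↔Car 12 (Car 91→Request R6 $28, Car 12→Request R3 $12) loses 77.
Checked against all permutations: $205 is optimal.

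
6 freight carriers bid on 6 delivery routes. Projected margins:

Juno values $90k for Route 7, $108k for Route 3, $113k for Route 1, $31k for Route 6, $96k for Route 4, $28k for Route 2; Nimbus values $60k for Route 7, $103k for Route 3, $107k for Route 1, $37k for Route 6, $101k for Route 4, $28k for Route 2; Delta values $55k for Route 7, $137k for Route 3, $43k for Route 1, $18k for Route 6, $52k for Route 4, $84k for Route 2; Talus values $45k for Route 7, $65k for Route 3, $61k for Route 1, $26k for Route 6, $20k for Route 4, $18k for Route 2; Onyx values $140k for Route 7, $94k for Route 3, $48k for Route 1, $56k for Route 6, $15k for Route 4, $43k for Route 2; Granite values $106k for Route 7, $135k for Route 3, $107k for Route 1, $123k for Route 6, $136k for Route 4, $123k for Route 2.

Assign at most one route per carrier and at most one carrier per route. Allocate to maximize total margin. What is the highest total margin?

Maximum total: $640k

Optimal: Juno→Route 1 ($113k), Nimbus→Route 4 ($101k), Delta→Route 3 ($137k), Talus→Route 6 ($26k), Onyx→Route 7 ($140k), Granite→Route 2 ($123k) — total 113+101+137+26+140+123 = $640k.
Column-greedy (each route in turn goes to its best remaining carrier) gives $632k, worse by 8.
No other one-to-one assignment exceeds $640k.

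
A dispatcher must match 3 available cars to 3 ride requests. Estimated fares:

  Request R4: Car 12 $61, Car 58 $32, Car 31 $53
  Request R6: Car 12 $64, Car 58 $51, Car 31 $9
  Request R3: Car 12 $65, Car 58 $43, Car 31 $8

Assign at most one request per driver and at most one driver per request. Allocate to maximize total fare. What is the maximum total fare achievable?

Max total: $169

This is a one-to-one assignment (maximum-weight bipartite matching).
Optimal: Car 12→Request R3 ($65), Car 58→Request R6 ($51), Car 31→Request R4 ($53) — total 65+51+53 = $169.
Column-greedy (each request in turn goes to its best remaining driver) gives $120, worse by 49.
Swapping Car 31↔Car 12 (Car 31→Request R3 $8, Car 12→Request R4 $61) loses 49.
Checked against all permutations: $169 is optimal.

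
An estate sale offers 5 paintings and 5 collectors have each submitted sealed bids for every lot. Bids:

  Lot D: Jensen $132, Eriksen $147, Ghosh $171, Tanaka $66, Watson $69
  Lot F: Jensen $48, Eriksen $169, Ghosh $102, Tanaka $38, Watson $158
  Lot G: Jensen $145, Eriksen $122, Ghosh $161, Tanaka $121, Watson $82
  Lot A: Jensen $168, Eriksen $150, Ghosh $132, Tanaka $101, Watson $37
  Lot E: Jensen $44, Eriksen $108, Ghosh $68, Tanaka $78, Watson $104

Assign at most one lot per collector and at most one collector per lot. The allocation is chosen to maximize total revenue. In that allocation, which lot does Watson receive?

Optimal: Jensen→Lot A ($168), Eriksen→Lot F ($169), Ghosh→Lot D ($171), Tanaka→Lot G ($121), Watson→Lot E ($104) — total 168+169+171+121+104 = $733.
Column-greedy (each lot in turn goes to its best remaining collector) gives $690, worse by 43.
Next-best assignment: Jensen→Lot A, Eriksen→Lot E, Ghosh→Lot D, Tanaka→Lot G, Watson→Lot F = $726.
No other one-to-one assignment exceeds $733.
Watson's own top lot is Lot F ($158), but forcing Watson→Lot F and reassigning the rest optimally gives only $726 — worse by 7.

Watson receives Lot E.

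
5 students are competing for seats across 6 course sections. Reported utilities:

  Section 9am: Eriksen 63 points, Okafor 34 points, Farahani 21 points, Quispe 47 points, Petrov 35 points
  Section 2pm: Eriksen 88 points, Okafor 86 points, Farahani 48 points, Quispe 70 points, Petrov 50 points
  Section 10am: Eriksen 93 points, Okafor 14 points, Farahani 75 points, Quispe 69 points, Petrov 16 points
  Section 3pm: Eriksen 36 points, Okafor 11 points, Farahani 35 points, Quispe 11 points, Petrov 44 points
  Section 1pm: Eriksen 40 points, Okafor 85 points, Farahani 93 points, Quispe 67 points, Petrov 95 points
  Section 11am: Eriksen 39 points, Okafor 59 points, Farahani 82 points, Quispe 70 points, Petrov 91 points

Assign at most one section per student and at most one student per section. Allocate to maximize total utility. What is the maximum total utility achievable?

This is the linear assignment problem.
Optimal: Eriksen→Section 10am (93 points), Okafor→Section 2pm (86 points), Farahani→Section 1pm (93 points), Quispe→Section 9am (47 points), Petrov→Section 11am (91 points) — total 93+86+93+47+91 = 410 points.
Max-entry greedy (repeatedly take the single best remaining cell) gives 403 points, worse by 7.

Max total: 410 points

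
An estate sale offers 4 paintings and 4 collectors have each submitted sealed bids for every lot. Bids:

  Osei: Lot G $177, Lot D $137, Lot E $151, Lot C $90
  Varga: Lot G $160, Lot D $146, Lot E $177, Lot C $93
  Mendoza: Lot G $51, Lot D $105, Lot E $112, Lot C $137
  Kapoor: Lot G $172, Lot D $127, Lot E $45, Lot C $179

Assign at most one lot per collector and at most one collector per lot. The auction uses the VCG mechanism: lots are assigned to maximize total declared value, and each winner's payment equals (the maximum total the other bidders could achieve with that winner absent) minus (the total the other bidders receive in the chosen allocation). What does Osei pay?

Osei pays $25.

Efficient allocation: Osei→Lot G ($177), Varga→Lot E ($177), Mendoza→Lot D ($105), Kapoor→Lot C ($179); total welfare W = $638.
Osei receives Lot G at value $177, so the others get W − 177 = $461.
Without Osei: best allocation of the remaining 3 bidders over all 4 lots is Varga→Lot E ($177), Mendoza→Lot C ($137), Kapoor→Lot G ($172), total $486.
VCG payment = (others' best without Osei) − (others' welfare with Osei) = 486 − 461 = $25.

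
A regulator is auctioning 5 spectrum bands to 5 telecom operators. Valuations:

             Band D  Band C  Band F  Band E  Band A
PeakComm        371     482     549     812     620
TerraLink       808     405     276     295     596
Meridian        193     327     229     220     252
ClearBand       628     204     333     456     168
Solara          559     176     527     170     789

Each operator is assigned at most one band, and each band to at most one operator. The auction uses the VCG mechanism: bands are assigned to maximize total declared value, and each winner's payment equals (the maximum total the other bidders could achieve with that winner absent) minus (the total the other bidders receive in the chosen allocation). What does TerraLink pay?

TerraLink pays $295M.

Efficient allocation: PeakComm→Band E ($812M), TerraLink→Band D ($808M), Meridian→Band C ($327M), ClearBand→Band F ($333M), Solara→Band A ($789M); total welfare W = $3069M.
TerraLink receives Band D at value $808M, so the others get W − 808 = $2261M.
Without TerraLink: best allocation of the remaining 4 bidders over all 5 bands is PeakComm→Band E ($812M), Meridian→Band C ($327M), ClearBand→Band D ($628M), Solara→Band A ($789M), total $2556M.
VCG payment = (others' best without TerraLink) − (others' welfare with TerraLink) = 2556 − 2261 = $295M.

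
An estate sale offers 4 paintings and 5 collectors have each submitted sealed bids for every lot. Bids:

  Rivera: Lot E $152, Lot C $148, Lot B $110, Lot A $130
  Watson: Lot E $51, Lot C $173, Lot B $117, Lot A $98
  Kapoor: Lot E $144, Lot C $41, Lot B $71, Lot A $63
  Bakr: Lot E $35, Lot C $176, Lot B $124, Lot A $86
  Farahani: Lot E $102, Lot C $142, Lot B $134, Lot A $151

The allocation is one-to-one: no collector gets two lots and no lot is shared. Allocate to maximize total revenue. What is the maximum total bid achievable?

Treat this as an assignment problem: match each collector to one lot.
Optimal: Rivera→Lot E ($152), Watson→Lot C ($173), Bakr→Lot B ($124), Farahani→Lot A ($151) — total 152+173+124+151 = $600.
Max-entry greedy (repeatedly take the single best remaining cell) gives $596, worse by 4.
Next-best assignment: Rivera→Lot E, Bakr→Lot C, Watson→Lot B, Farahani→Lot A = $596.
Checked against all permutations: $600 is optimal.

Maximum total: $600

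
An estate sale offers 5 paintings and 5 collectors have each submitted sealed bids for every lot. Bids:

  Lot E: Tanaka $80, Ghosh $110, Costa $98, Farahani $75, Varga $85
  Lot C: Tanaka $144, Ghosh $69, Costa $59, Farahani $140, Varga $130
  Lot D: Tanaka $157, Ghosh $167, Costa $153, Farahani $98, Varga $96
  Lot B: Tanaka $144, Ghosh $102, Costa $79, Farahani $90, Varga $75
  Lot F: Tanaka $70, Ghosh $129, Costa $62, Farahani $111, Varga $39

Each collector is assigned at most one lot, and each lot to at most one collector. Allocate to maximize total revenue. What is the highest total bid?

Maximum total: $651

This is the linear assignment problem.
Optimal: Tanaka→Lot B ($144), Ghosh→Lot F ($129), Costa→Lot D ($153), Farahani→Lot C ($140), Varga→Lot E ($85) — total 144+129+153+140+85 = $651.
Checked against all permutations: $651 is optimal.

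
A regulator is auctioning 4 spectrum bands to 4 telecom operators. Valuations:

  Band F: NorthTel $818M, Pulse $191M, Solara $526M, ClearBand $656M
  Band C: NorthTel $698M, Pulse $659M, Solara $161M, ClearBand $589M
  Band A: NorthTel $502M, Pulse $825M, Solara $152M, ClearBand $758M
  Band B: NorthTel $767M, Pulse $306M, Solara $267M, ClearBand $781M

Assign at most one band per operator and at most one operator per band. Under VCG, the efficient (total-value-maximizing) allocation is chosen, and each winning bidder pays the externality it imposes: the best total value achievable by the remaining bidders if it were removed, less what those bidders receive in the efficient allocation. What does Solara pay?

Efficient allocation: NorthTel→Band C ($698M), Pulse→Band A ($825M), Solara→Band F ($526M), ClearBand→Band B ($781M); total welfare W = $2830M.
Solara receives Band F at value $526M, so the others get W − 526 = $2304M.
Without Solara: best allocation of the remaining 3 bidders over all 4 bands is NorthTel→Band F ($818M), Pulse→Band A ($825M), ClearBand→Band B ($781M), total $2424M.
VCG payment = (others' best without Solara) − (others' welfare with Solara) = 2424 − 2304 = $120M.

Solara pays $120M.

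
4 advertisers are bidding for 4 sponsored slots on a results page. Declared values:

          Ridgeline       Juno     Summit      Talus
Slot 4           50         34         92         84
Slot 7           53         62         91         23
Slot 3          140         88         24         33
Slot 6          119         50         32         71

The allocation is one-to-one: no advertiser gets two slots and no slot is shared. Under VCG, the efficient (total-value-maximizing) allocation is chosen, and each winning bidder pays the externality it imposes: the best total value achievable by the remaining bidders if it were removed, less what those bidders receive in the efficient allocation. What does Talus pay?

Efficient allocation: Ridgeline→Slot 6 ($119), Juno→Slot 3 ($88), Summit→Slot 7 ($91), Talus→Slot 4 ($84); total welfare W = $382.
Talus receives Slot 4 at value $84, so the others get W − 84 = $298.
Without Talus: best allocation of the remaining 3 bidders over all 4 slots is Ridgeline→Slot 6 ($119), Juno→Slot 3 ($88), Summit→Slot 4 ($92), total $299.
VCG payment = (others' best without Talus) − (others' welfare with Talus) = 299 − 298 = $1.

Talus pays $1.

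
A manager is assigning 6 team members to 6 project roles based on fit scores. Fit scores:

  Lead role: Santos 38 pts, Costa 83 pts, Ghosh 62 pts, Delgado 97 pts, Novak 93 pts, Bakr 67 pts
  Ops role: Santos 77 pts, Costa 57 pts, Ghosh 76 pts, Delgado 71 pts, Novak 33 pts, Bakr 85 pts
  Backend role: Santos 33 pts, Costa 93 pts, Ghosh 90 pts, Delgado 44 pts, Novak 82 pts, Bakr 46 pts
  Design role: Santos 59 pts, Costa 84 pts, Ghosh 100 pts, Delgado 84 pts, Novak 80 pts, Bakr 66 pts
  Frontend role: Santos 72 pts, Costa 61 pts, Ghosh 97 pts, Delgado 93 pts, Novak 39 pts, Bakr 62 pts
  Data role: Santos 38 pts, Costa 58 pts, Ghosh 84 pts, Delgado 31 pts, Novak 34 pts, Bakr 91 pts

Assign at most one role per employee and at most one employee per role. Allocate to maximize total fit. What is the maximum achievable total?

Maximum total: 547 pts

This is a one-to-one assignment (maximum-weight bipartite matching).
Optimal: Santos→Ops role (77 pts), Costa→Backend role (93 pts), Ghosh→Design role (100 pts), Delgado→Frontend role (93 pts), Novak→Lead role (93 pts), Bakr→Data role (91 pts) — total 77+93+100+93+93+91 = 547 pts.
Column-greedy (each role in turn goes to its best remaining employee) gives 481 pts, worse by 66.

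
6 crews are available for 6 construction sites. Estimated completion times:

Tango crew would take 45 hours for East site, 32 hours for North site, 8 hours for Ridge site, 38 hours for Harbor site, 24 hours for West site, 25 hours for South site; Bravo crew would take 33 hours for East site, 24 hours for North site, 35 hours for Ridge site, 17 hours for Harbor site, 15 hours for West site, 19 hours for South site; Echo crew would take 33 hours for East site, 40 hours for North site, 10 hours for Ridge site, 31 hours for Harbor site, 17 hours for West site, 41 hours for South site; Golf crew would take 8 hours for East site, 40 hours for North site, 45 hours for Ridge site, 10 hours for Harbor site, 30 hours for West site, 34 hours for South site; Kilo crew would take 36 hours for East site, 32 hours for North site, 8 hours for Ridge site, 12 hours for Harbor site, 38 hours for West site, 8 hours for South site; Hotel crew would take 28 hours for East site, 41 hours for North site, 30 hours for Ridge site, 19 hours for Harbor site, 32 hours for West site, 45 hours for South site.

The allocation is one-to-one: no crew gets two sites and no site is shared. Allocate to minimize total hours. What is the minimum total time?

Minimum total: 84 hours

Optimal: Tango crew→Ridge site (8 hours), Bravo crew→North site (24 hours), Echo crew→West site (17 hours), Golf crew→East site (8 hours), Kilo crew→South site (8 hours), Hotel crew→Harbor site (19 hours) — total 8+24+17+8+8+19 = 84 hours.
Column-greedy (each site in turn goes to its cheapest remaining crew) gives 114 hours, worse by 30.
Next-best assignment: Tango crew→North site, Bravo crew→West site, Echo crew→Ridge site, Golf crew→East site, Kilo crew→South site, Hotel crew→Harbor site = 92 hours.
No other one-to-one assignment undercuts 84 hours.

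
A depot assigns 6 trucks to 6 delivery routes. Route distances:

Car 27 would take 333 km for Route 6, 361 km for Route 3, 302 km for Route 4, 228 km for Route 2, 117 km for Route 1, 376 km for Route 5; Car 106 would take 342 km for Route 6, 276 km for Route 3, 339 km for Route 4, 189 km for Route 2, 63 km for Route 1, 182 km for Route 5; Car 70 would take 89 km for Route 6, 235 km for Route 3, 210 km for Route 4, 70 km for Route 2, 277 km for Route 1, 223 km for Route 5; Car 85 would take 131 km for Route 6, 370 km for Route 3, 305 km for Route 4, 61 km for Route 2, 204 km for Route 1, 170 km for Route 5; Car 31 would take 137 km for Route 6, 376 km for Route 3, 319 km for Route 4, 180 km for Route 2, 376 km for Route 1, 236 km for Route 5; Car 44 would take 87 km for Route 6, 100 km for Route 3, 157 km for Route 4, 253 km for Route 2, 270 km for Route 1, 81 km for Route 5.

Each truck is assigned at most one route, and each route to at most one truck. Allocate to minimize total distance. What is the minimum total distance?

Min total: 807 km

Optimal: Car 27→Route 1 (117 km), Car 106→Route 5 (182 km), Car 70→Route 4 (210 km), Car 85→Route 2 (61 km), Car 31→Route 6 (137 km), Car 44→Route 3 (100 km) — total 117+182+210+61+137+100 = 807 km.
Row-greedy (each truck in turn takes its cheapest remaining route) gives 919 km, worse by 112.
Next-best assignment: Car 27→Route 4, Car 106→Route 1, Car 70→Route 2, Car 85→Route 5, Car 31→Route 6, Car 44→Route 3 = 842 km.
Swapping Car 85↔Car 44 (Car 85→Route 3 370 km, Car 44→Route 2 253 km) adds 462.
No other one-to-one assignment undercuts 807 km.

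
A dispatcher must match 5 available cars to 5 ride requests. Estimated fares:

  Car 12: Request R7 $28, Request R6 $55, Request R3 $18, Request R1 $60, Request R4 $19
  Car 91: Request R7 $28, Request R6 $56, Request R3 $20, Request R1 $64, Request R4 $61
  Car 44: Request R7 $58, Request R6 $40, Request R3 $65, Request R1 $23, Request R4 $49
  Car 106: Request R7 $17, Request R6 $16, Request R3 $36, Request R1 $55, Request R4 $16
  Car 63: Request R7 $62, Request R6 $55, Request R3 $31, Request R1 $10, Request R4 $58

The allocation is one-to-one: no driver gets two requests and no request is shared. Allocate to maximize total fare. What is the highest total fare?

Maximum total: $298

Optimal: Car 12→Request R6 ($55), Car 91→Request R4 ($61), Car 44→Request R3 ($65), Car 106→Request R1 ($55), Car 63→Request R7 ($62) — total 55+61+65+55+62 = $298.
Row-greedy (each driver in turn takes its best remaining request) gives $258, worse by 40.
Checked against all permutations: $298 is optimal.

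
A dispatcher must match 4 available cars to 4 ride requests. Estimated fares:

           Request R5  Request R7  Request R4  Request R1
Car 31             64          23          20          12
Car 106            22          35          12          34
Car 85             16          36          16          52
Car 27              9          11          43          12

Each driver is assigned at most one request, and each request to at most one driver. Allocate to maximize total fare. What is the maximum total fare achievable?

This is the linear assignment problem.
Optimal: Car 31→Request R5 ($64), Car 106→Request R7 ($35), Car 85→Request R1 ($52), Car 27→Request R4 ($43) — total 64+35+52+43 = $194.
Column-greedy (each request in turn goes to its best remaining driver) gives $177, worse by 17.
No other one-to-one assignment exceeds $194.

Maximum total: $194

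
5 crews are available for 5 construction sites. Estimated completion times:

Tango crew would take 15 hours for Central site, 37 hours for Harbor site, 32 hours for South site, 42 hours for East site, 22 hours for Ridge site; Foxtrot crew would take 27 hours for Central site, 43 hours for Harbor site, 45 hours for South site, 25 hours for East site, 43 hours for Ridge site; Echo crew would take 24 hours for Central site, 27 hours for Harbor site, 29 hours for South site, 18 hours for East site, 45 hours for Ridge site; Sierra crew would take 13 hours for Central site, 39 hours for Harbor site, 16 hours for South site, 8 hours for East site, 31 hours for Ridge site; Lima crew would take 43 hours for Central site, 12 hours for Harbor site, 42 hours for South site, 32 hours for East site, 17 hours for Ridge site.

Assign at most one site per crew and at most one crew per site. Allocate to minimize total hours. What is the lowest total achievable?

Min total: 95 hours

Optimal: Tango crew→Ridge site (22 hours), Foxtrot crew→Central site (27 hours), Echo crew→East site (18 hours), Sierra crew→South site (16 hours), Lima crew→Harbor site (12 hours) — total 22+27+18+16+12 = 95 hours.
Min-entry greedy (repeatedly take the single cheapest remaining cell) gives 107 hours, worse by 12.
Swapping Echo crew↔Tango crew (Echo crew→Ridge site 45 hours, Tango crew→East site 42 hours) adds 47.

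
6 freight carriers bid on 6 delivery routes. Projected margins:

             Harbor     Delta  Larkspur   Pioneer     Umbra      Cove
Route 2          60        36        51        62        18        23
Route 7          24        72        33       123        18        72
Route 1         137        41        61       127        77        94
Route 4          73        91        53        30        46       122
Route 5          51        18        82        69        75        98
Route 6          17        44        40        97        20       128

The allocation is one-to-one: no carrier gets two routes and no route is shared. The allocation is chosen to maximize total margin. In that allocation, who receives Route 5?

Optimal: Harbor→Route 1 ($137k), Delta→Route 4 ($91k), Larkspur→Route 2 ($51k), Pioneer→Route 7 ($123k), Umbra→Route 5 ($75k), Cove→Route 6 ($128k) — total 137+91+51+123+75+128 = $605k.
Checked against all permutations: $605k is optimal.
Umbra's own top route is Route 1 ($77k), but forcing Umbra→Route 1 and reassigning the rest optimally gives only $561k — worse by 44.

Umbra receives Route 5.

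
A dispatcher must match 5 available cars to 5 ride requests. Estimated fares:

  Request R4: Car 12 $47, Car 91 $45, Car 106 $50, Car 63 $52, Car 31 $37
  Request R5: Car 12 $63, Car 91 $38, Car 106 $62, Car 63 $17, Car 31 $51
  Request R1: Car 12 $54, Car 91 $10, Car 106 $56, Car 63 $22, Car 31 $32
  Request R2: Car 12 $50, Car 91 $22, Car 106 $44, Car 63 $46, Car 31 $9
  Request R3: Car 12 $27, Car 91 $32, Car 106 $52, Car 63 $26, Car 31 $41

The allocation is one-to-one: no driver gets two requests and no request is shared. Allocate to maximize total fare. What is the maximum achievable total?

Maximum total: $251

Optimal: Car 12→Request R5 ($63), Car 91→Request R4 ($45), Car 106→Request R1 ($56), Car 63→Request R2 ($46), Car 31→Request R3 ($41) — total 63+45+56+46+41 = $251.
Swapping Car 31↔Car 12 (Car 31→Request R5 $51, Car 12→Request R3 $27) loses 26.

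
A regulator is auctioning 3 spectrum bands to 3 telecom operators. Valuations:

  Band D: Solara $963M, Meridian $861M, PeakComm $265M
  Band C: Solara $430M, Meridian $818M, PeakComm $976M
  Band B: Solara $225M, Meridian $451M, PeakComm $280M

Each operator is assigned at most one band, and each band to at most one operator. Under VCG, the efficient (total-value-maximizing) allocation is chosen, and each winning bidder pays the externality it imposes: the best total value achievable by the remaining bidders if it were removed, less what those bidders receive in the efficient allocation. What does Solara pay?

Solara pays $410M.

Efficient allocation: Solara→Band D ($963M), Meridian→Band B ($451M), PeakComm→Band C ($976M); total welfare W = $2390M.
Solara receives Band D at value $963M, so the others get W − 963 = $1427M.
Without Solara: best allocation of the remaining 2 bidders over all 3 bands is Meridian→Band D ($861M), PeakComm→Band C ($976M), total $1837M.
VCG payment = (others' best without Solara) − (others' welfare with Solara) = 1837 − 1427 = $410M.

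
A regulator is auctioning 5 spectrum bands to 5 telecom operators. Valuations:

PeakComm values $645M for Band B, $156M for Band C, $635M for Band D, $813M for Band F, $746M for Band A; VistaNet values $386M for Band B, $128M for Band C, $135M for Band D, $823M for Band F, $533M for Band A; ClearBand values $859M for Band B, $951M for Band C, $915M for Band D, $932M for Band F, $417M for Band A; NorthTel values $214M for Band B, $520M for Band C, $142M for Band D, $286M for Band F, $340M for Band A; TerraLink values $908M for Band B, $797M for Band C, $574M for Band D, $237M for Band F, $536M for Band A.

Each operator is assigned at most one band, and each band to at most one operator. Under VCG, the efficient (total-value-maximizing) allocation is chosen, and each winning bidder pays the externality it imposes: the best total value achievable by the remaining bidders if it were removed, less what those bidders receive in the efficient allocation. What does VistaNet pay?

Efficient allocation: PeakComm→Band A ($746M), VistaNet→Band F ($823M), ClearBand→Band D ($915M), NorthTel→Band C ($520M), TerraLink→Band B ($908M); total welfare W = $3912M.
VistaNet receives Band F at value $823M, so the others get W − 823 = $3089M.
Without VistaNet: best allocation of the remaining 4 bidders over all 5 bands is PeakComm→Band F ($813M), ClearBand→Band D ($915M), NorthTel→Band C ($520M), TerraLink→Band B ($908M), total $3156M.
VCG payment = (others' best without VistaNet) − (others' welfare with VistaNet) = 3156 − 3089 = $67M.

VistaNet pays $67M.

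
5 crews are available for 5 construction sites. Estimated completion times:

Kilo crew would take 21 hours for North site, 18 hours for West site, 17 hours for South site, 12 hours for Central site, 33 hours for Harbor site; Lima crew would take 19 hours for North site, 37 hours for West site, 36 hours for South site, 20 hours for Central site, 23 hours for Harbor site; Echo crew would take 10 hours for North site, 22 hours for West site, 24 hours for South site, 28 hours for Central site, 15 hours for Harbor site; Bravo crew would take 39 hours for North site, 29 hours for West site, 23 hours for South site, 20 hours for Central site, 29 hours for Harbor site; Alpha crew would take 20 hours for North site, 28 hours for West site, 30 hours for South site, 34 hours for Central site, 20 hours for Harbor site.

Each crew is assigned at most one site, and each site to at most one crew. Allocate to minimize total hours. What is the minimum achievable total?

Minimum total: 91 hours

Optimal: Kilo crew→West site (18 hours), Lima crew→Central site (20 hours), Echo crew→North site (10 hours), Bravo crew→South site (23 hours), Alpha crew→Harbor site (20 hours) — total 18+20+10+23+20 = 91 hours.
Min-entry greedy (repeatedly take the single cheapest remaining cell) gives 102 hours, worse by 11.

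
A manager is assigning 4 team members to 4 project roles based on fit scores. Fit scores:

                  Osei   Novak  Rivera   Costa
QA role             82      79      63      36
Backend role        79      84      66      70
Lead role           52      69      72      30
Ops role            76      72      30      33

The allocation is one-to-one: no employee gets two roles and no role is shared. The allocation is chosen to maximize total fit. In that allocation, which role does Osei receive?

This is a one-to-one assignment (maximum-weight bipartite matching).
Optimal: Osei→Ops role (76 pts), Novak→QA role (79 pts), Rivera→Lead role (72 pts), Costa→Backend role (70 pts) — total 76+79+72+70 = 297 pts.
Max-entry greedy (repeatedly take the single best remaining cell) gives 271 pts, worse by 26.
Next-best assignment: Osei→QA role, Novak→Ops role, Rivera→Lead role, Costa→Backend role = 296 pts.
Osei's own top role is QA role (82 pts), but forcing Osei→QA role and reassigning the rest optimally gives only 296 pts — worse by 1.

Osei receives Ops role.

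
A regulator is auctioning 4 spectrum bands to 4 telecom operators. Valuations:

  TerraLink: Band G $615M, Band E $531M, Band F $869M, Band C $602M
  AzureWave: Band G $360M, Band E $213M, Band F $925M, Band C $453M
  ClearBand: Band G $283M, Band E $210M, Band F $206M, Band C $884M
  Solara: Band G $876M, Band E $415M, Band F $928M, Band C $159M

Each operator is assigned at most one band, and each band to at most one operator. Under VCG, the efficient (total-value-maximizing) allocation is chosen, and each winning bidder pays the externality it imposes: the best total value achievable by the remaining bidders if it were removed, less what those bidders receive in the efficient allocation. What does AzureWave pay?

AzureWave pays $338M.

Efficient allocation: TerraLink→Band E ($531M), AzureWave→Band F ($925M), ClearBand→Band C ($884M), Solara→Band G ($876M); total welfare W = $3216M.
AzureWave receives Band F at value $925M, so the others get W − 925 = $2291M.
Without AzureWave: best allocation of the remaining 3 bidders over all 4 bands is TerraLink→Band F ($869M), ClearBand→Band C ($884M), Solara→Band G ($876M), total $2629M.
VCG payment = (others' best without AzureWave) − (others' welfare with AzureWave) = 2629 − 2291 = $338M.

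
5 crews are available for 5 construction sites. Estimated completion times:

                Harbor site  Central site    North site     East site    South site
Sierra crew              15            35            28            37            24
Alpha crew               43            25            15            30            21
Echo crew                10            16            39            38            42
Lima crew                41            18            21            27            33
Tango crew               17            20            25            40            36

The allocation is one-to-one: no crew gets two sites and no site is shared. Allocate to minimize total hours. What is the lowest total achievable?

Min total: 96 hours

Optimal: Sierra crew→South site (24 hours), Alpha crew→North site (15 hours), Echo crew→Harbor site (10 hours), Lima crew→East site (27 hours), Tango crew→Central site (20 hours) — total 24+15+10+27+20 = 96 hours.
Min-entry greedy (repeatedly take the single cheapest remaining cell) gives 107 hours, worse by 11.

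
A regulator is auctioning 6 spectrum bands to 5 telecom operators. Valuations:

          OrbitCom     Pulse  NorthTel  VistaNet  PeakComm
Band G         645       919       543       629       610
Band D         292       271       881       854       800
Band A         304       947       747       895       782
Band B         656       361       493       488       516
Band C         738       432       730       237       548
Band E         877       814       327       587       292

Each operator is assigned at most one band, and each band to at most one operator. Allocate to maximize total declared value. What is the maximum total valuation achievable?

Optimal: OrbitCom→Band E ($877M), Pulse→Band G ($919M), NorthTel→Band C ($730M), VistaNet→Band A ($895M), PeakComm→Band D ($800M) — total 877+919+730+895+800 = $4221M.
Max-entry greedy (repeatedly take the single best remaining cell) gives $3882M, worse by 339.
Next-best assignment: OrbitCom→Band E, Pulse→Band G, NorthTel→Band C, VistaNet→Band D, PeakComm→Band A = $4162M.
Swapping VistaNet↔NorthTel (VistaNet→Band C $237M, NorthTel→Band A $747M) loses 641.
Every other assignment is strictly worse.

Maximum total: $4221M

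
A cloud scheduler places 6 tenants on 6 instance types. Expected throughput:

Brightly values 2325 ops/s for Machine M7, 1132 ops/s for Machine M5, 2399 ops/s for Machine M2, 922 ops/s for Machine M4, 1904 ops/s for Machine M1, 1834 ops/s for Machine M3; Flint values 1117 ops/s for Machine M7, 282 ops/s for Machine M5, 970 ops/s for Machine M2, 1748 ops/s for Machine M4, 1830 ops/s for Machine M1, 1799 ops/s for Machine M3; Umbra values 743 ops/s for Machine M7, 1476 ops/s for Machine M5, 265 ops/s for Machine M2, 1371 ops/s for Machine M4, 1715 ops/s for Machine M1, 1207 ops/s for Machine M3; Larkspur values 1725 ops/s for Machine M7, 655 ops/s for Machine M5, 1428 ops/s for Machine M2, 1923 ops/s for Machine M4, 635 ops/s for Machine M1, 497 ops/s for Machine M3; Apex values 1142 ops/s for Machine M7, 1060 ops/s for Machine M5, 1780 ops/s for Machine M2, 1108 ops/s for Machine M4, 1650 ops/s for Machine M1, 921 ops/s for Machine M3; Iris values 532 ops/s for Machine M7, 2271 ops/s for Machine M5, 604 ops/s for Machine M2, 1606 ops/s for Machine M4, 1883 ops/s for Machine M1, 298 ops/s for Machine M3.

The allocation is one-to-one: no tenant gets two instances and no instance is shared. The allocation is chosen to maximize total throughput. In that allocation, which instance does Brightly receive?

Brightly receives Machine M7.

This is the linear assignment problem.
Optimal: Brightly→Machine M7 (2325 ops/s), Flint→Machine M3 (1799 ops/s), Umbra→Machine M1 (1715 ops/s), Larkspur→Machine M4 (1923 ops/s), Apex→Machine M2 (1780 ops/s), Iris→Machine M5 (2271 ops/s) — total 2325+1799+1715+1923+1780+2271 = 11813 ops/s.
Row-greedy (each tenant in turn takes its best remaining instance) gives 9068 ops/s, worse by 2745.
Swapping Iris↔Brightly (Iris→Machine M7 532 ops/s, Brightly→Machine M5 1132 ops/s) loses 2932.
Brightly's own top instance is Machine M2 (2399 ops/s), but forcing Brightly→Machine M2 and reassigning the rest optimally gives only 11249 ops/s — worse by 564.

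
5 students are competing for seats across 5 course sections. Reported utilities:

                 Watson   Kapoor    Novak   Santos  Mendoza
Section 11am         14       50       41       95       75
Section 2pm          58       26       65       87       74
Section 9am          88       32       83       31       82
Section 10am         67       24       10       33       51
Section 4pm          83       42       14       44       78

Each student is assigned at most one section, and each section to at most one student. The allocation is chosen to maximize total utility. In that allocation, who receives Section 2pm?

This is a one-to-one assignment (maximum-weight bipartite matching).
Optimal: Watson→Section 10am (67 points), Kapoor→Section 11am (50 points), Novak→Section 9am (83 points), Santos→Section 2pm (87 points), Mendoza→Section 4pm (78 points) — total 67+50+83+87+78 = 365 points.
Next-best assignment: Watson→Section 10am, Kapoor→Section 4pm, Novak→Section 9am, Santos→Section 11am, Mendoza→Section 2pm = 361 points.
Santos's own top section is Section 11am (95 points), but forcing Santos→Section 11am and reassigning the rest optimally gives only 361 points — worse by 4.

Santos receives Section 2pm.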